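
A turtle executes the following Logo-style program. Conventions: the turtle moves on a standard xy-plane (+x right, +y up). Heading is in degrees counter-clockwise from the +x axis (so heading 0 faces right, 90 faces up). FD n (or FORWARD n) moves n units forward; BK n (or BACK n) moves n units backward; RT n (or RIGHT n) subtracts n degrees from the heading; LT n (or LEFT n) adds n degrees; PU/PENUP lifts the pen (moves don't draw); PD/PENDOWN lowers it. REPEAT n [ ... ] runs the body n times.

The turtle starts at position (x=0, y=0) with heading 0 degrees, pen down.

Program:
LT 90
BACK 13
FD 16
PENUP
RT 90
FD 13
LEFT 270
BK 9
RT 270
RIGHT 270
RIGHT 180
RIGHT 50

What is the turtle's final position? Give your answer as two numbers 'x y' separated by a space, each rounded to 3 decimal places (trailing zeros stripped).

Executing turtle program step by step:
Start: pos=(0,0), heading=0, pen down
LT 90: heading 0 -> 90
BK 13: (0,0) -> (0,-13) [heading=90, draw]
FD 16: (0,-13) -> (0,3) [heading=90, draw]
PU: pen up
RT 90: heading 90 -> 0
FD 13: (0,3) -> (13,3) [heading=0, move]
LT 270: heading 0 -> 270
BK 9: (13,3) -> (13,12) [heading=270, move]
RT 270: heading 270 -> 0
RT 270: heading 0 -> 90
RT 180: heading 90 -> 270
RT 50: heading 270 -> 220
Final: pos=(13,12), heading=220, 2 segment(s) drawn

Answer: 13 12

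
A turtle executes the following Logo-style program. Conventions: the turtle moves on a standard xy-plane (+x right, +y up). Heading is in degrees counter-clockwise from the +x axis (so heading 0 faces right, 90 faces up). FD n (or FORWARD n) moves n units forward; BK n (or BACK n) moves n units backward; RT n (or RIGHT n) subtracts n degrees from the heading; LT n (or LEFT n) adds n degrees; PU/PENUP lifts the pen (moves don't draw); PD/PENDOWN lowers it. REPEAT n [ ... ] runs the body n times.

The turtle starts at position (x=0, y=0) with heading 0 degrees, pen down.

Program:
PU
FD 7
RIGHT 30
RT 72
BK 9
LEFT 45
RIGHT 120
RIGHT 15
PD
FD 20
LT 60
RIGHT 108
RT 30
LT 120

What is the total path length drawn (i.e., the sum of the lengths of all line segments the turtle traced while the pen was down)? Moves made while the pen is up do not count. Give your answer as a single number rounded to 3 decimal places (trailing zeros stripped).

Answer: 20

Derivation:
Executing turtle program step by step:
Start: pos=(0,0), heading=0, pen down
PU: pen up
FD 7: (0,0) -> (7,0) [heading=0, move]
RT 30: heading 0 -> 330
RT 72: heading 330 -> 258
BK 9: (7,0) -> (8.871,8.803) [heading=258, move]
LT 45: heading 258 -> 303
RT 120: heading 303 -> 183
RT 15: heading 183 -> 168
PD: pen down
FD 20: (8.871,8.803) -> (-10.692,12.962) [heading=168, draw]
LT 60: heading 168 -> 228
RT 108: heading 228 -> 120
RT 30: heading 120 -> 90
LT 120: heading 90 -> 210
Final: pos=(-10.692,12.962), heading=210, 1 segment(s) drawn

Segment lengths:
  seg 1: (8.871,8.803) -> (-10.692,12.962), length = 20
Total = 20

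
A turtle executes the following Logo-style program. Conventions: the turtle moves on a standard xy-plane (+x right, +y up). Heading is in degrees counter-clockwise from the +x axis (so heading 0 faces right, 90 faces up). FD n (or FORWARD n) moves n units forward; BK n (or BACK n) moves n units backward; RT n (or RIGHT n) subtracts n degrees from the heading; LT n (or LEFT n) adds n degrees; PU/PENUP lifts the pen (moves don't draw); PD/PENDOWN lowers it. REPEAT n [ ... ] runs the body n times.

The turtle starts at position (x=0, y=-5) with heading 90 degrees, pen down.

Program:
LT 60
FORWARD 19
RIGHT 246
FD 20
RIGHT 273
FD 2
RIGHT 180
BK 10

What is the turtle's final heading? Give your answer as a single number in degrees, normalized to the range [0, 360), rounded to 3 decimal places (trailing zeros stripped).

Answer: 171

Derivation:
Executing turtle program step by step:
Start: pos=(0,-5), heading=90, pen down
LT 60: heading 90 -> 150
FD 19: (0,-5) -> (-16.454,4.5) [heading=150, draw]
RT 246: heading 150 -> 264
FD 20: (-16.454,4.5) -> (-18.545,-15.39) [heading=264, draw]
RT 273: heading 264 -> 351
FD 2: (-18.545,-15.39) -> (-16.57,-15.703) [heading=351, draw]
RT 180: heading 351 -> 171
BK 10: (-16.57,-15.703) -> (-6.693,-17.268) [heading=171, draw]
Final: pos=(-6.693,-17.268), heading=171, 4 segment(s) drawn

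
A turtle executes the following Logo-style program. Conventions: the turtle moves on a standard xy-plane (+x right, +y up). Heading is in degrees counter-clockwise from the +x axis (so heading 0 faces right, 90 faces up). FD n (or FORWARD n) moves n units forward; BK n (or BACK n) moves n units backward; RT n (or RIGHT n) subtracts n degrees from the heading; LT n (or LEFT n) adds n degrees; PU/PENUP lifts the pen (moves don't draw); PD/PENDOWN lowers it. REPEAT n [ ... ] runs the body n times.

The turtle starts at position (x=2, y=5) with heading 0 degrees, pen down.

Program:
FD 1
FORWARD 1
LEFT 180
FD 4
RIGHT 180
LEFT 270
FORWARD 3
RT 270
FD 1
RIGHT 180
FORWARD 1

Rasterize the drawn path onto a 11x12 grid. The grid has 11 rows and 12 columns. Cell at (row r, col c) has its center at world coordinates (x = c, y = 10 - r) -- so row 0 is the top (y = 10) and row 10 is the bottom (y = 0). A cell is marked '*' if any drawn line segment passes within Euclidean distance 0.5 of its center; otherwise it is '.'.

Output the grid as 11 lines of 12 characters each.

Segment 0: (2,5) -> (3,5)
Segment 1: (3,5) -> (4,5)
Segment 2: (4,5) -> (0,5)
Segment 3: (0,5) -> (-0,2)
Segment 4: (-0,2) -> (1,2)
Segment 5: (1,2) -> (-0,2)

Answer: ............
............
............
............
............
*****.......
*...........
*...........
**..........
............
............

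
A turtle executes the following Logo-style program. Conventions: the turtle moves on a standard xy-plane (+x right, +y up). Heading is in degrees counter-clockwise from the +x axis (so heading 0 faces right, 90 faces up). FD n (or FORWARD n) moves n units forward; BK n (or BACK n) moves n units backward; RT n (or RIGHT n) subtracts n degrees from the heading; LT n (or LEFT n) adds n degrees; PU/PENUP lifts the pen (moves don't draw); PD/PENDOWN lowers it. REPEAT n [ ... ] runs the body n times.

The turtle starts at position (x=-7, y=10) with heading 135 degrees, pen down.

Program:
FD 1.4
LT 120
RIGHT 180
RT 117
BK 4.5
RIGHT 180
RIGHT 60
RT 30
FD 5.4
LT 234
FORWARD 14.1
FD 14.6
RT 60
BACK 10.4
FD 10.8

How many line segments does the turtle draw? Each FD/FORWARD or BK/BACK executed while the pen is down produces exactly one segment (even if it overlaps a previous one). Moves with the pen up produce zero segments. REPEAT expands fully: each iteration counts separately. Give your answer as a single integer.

Executing turtle program step by step:
Start: pos=(-7,10), heading=135, pen down
FD 1.4: (-7,10) -> (-7.99,10.99) [heading=135, draw]
LT 120: heading 135 -> 255
RT 180: heading 255 -> 75
RT 117: heading 75 -> 318
BK 4.5: (-7.99,10.99) -> (-11.334,14.001) [heading=318, draw]
RT 180: heading 318 -> 138
RT 60: heading 138 -> 78
RT 30: heading 78 -> 48
FD 5.4: (-11.334,14.001) -> (-7.721,18.014) [heading=48, draw]
LT 234: heading 48 -> 282
FD 14.1: (-7.721,18.014) -> (-4.789,4.222) [heading=282, draw]
FD 14.6: (-4.789,4.222) -> (-1.754,-10.059) [heading=282, draw]
RT 60: heading 282 -> 222
BK 10.4: (-1.754,-10.059) -> (5.975,-3.1) [heading=222, draw]
FD 10.8: (5.975,-3.1) -> (-2.051,-10.326) [heading=222, draw]
Final: pos=(-2.051,-10.326), heading=222, 7 segment(s) drawn
Segments drawn: 7

Answer: 7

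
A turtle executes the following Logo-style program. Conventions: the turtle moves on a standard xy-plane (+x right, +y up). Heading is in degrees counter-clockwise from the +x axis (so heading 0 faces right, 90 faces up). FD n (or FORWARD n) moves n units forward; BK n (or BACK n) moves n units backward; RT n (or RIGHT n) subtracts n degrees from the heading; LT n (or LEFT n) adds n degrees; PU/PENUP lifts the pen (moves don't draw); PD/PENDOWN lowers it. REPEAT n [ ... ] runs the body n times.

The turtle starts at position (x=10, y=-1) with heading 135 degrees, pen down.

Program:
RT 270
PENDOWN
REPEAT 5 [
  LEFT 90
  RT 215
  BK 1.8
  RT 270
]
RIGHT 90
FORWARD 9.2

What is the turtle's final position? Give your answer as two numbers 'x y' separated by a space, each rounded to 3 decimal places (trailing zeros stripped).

Executing turtle program step by step:
Start: pos=(10,-1), heading=135, pen down
RT 270: heading 135 -> 225
PD: pen down
REPEAT 5 [
  -- iteration 1/5 --
  LT 90: heading 225 -> 315
  RT 215: heading 315 -> 100
  BK 1.8: (10,-1) -> (10.313,-2.773) [heading=100, draw]
  RT 270: heading 100 -> 190
  -- iteration 2/5 --
  LT 90: heading 190 -> 280
  RT 215: heading 280 -> 65
  BK 1.8: (10.313,-2.773) -> (9.552,-4.404) [heading=65, draw]
  RT 270: heading 65 -> 155
  -- iteration 3/5 --
  LT 90: heading 155 -> 245
  RT 215: heading 245 -> 30
  BK 1.8: (9.552,-4.404) -> (7.993,-5.304) [heading=30, draw]
  RT 270: heading 30 -> 120
  -- iteration 4/5 --
  LT 90: heading 120 -> 210
  RT 215: heading 210 -> 355
  BK 1.8: (7.993,-5.304) -> (6.2,-5.147) [heading=355, draw]
  RT 270: heading 355 -> 85
  -- iteration 5/5 --
  LT 90: heading 85 -> 175
  RT 215: heading 175 -> 320
  BK 1.8: (6.2,-5.147) -> (4.821,-3.99) [heading=320, draw]
  RT 270: heading 320 -> 50
]
RT 90: heading 50 -> 320
FD 9.2: (4.821,-3.99) -> (11.869,-9.904) [heading=320, draw]
Final: pos=(11.869,-9.904), heading=320, 6 segment(s) drawn

Answer: 11.869 -9.904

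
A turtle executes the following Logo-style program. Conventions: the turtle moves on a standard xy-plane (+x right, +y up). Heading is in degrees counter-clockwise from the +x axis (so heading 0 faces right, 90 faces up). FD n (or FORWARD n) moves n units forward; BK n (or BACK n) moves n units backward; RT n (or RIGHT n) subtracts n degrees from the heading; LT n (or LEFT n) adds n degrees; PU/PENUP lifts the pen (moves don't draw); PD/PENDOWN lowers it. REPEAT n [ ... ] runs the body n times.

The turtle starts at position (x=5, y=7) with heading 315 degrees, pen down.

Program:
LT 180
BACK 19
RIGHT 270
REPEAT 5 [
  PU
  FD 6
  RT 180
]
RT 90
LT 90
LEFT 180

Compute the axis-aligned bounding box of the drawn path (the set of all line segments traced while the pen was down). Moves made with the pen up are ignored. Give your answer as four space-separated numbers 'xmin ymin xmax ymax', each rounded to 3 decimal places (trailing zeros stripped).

Executing turtle program step by step:
Start: pos=(5,7), heading=315, pen down
LT 180: heading 315 -> 135
BK 19: (5,7) -> (18.435,-6.435) [heading=135, draw]
RT 270: heading 135 -> 225
REPEAT 5 [
  -- iteration 1/5 --
  PU: pen up
  FD 6: (18.435,-6.435) -> (14.192,-10.678) [heading=225, move]
  RT 180: heading 225 -> 45
  -- iteration 2/5 --
  PU: pen up
  FD 6: (14.192,-10.678) -> (18.435,-6.435) [heading=45, move]
  RT 180: heading 45 -> 225
  -- iteration 3/5 --
  PU: pen up
  FD 6: (18.435,-6.435) -> (14.192,-10.678) [heading=225, move]
  RT 180: heading 225 -> 45
  -- iteration 4/5 --
  PU: pen up
  FD 6: (14.192,-10.678) -> (18.435,-6.435) [heading=45, move]
  RT 180: heading 45 -> 225
  -- iteration 5/5 --
  PU: pen up
  FD 6: (18.435,-6.435) -> (14.192,-10.678) [heading=225, move]
  RT 180: heading 225 -> 45
]
RT 90: heading 45 -> 315
LT 90: heading 315 -> 45
LT 180: heading 45 -> 225
Final: pos=(14.192,-10.678), heading=225, 1 segment(s) drawn

Segment endpoints: x in {5, 18.435}, y in {-6.435, 7}
xmin=5, ymin=-6.435, xmax=18.435, ymax=7

Answer: 5 -6.435 18.435 7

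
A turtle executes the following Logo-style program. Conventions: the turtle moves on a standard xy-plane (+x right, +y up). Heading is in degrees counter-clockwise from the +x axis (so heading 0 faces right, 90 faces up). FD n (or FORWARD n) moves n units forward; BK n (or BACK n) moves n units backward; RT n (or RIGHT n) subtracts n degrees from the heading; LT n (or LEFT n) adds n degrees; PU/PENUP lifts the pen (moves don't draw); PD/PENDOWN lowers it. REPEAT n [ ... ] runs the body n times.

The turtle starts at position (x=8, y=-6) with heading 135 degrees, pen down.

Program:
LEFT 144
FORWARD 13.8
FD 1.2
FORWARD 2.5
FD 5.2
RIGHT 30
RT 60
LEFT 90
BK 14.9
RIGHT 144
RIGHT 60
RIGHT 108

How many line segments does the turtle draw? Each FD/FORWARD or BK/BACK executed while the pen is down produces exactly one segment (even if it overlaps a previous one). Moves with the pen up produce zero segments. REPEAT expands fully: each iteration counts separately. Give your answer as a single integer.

Answer: 5

Derivation:
Executing turtle program step by step:
Start: pos=(8,-6), heading=135, pen down
LT 144: heading 135 -> 279
FD 13.8: (8,-6) -> (10.159,-19.63) [heading=279, draw]
FD 1.2: (10.159,-19.63) -> (10.347,-20.815) [heading=279, draw]
FD 2.5: (10.347,-20.815) -> (10.738,-23.285) [heading=279, draw]
FD 5.2: (10.738,-23.285) -> (11.551,-28.421) [heading=279, draw]
RT 30: heading 279 -> 249
RT 60: heading 249 -> 189
LT 90: heading 189 -> 279
BK 14.9: (11.551,-28.421) -> (9.22,-13.704) [heading=279, draw]
RT 144: heading 279 -> 135
RT 60: heading 135 -> 75
RT 108: heading 75 -> 327
Final: pos=(9.22,-13.704), heading=327, 5 segment(s) drawn
Segments drawn: 5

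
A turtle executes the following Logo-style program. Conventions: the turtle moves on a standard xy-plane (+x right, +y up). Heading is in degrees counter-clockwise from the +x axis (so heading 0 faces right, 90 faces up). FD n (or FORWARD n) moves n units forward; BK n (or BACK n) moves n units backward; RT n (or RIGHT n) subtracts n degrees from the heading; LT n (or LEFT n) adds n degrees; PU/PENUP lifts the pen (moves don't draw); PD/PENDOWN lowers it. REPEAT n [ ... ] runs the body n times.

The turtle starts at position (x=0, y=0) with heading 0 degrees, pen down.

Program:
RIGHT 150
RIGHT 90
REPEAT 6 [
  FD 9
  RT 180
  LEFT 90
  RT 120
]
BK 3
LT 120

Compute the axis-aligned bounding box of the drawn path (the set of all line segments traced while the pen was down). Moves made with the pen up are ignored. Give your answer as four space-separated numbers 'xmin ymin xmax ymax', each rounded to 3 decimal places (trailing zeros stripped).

Answer: -8.088 -1.206 1.206 9.187

Derivation:
Executing turtle program step by step:
Start: pos=(0,0), heading=0, pen down
RT 150: heading 0 -> 210
RT 90: heading 210 -> 120
REPEAT 6 [
  -- iteration 1/6 --
  FD 9: (0,0) -> (-4.5,7.794) [heading=120, draw]
  RT 180: heading 120 -> 300
  LT 90: heading 300 -> 30
  RT 120: heading 30 -> 270
  -- iteration 2/6 --
  FD 9: (-4.5,7.794) -> (-4.5,-1.206) [heading=270, draw]
  RT 180: heading 270 -> 90
  LT 90: heading 90 -> 180
  RT 120: heading 180 -> 60
  -- iteration 3/6 --
  FD 9: (-4.5,-1.206) -> (0,6.588) [heading=60, draw]
  RT 180: heading 60 -> 240
  LT 90: heading 240 -> 330
  RT 120: heading 330 -> 210
  -- iteration 4/6 --
  FD 9: (0,6.588) -> (-7.794,2.088) [heading=210, draw]
  RT 180: heading 210 -> 30
  LT 90: heading 30 -> 120
  RT 120: heading 120 -> 0
  -- iteration 5/6 --
  FD 9: (-7.794,2.088) -> (1.206,2.088) [heading=0, draw]
  RT 180: heading 0 -> 180
  LT 90: heading 180 -> 270
  RT 120: heading 270 -> 150
  -- iteration 6/6 --
  FD 9: (1.206,2.088) -> (-6.588,6.588) [heading=150, draw]
  RT 180: heading 150 -> 330
  LT 90: heading 330 -> 60
  RT 120: heading 60 -> 300
]
BK 3: (-6.588,6.588) -> (-8.088,9.187) [heading=300, draw]
LT 120: heading 300 -> 60
Final: pos=(-8.088,9.187), heading=60, 7 segment(s) drawn

Segment endpoints: x in {-8.088, -7.794, -6.588, -4.5, -4.5, 0, 0, 1.206}, y in {-1.206, 0, 2.088, 2.088, 6.588, 6.588, 7.794, 9.187}
xmin=-8.088, ymin=-1.206, xmax=1.206, ymax=9.187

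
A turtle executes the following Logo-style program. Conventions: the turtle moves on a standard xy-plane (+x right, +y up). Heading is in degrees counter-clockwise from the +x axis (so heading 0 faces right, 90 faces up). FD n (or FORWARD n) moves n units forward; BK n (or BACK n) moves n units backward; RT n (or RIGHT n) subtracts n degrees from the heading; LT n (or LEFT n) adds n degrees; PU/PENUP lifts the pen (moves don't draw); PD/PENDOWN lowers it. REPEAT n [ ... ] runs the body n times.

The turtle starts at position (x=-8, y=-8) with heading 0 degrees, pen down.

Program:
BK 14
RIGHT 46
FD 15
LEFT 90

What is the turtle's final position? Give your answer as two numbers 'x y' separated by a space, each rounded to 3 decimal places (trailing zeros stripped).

Executing turtle program step by step:
Start: pos=(-8,-8), heading=0, pen down
BK 14: (-8,-8) -> (-22,-8) [heading=0, draw]
RT 46: heading 0 -> 314
FD 15: (-22,-8) -> (-11.58,-18.79) [heading=314, draw]
LT 90: heading 314 -> 44
Final: pos=(-11.58,-18.79), heading=44, 2 segment(s) drawn

Answer: -11.58 -18.79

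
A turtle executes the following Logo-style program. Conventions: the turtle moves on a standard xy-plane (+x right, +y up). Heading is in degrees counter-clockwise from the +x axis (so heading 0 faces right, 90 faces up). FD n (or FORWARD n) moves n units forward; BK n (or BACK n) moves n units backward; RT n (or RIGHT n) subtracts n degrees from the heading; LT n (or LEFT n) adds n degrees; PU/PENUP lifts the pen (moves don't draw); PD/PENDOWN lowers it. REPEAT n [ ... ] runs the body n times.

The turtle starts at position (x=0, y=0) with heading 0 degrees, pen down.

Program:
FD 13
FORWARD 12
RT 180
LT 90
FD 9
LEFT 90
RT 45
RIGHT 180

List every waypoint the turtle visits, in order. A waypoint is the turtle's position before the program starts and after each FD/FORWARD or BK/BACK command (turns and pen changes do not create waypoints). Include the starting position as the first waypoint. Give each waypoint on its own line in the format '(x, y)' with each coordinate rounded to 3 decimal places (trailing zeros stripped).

Executing turtle program step by step:
Start: pos=(0,0), heading=0, pen down
FD 13: (0,0) -> (13,0) [heading=0, draw]
FD 12: (13,0) -> (25,0) [heading=0, draw]
RT 180: heading 0 -> 180
LT 90: heading 180 -> 270
FD 9: (25,0) -> (25,-9) [heading=270, draw]
LT 90: heading 270 -> 0
RT 45: heading 0 -> 315
RT 180: heading 315 -> 135
Final: pos=(25,-9), heading=135, 3 segment(s) drawn
Waypoints (4 total):
(0, 0)
(13, 0)
(25, 0)
(25, -9)

Answer: (0, 0)
(13, 0)
(25, 0)
(25, -9)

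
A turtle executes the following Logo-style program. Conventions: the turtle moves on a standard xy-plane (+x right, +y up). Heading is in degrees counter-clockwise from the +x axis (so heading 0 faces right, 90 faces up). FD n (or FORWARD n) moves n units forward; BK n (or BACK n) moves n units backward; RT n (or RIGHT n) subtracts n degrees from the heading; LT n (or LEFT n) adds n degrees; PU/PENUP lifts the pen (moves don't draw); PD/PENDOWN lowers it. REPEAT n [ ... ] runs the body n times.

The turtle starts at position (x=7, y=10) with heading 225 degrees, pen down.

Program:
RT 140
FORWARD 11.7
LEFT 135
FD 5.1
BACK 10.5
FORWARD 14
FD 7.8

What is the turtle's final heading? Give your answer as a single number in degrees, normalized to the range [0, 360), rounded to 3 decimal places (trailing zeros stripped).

Executing turtle program step by step:
Start: pos=(7,10), heading=225, pen down
RT 140: heading 225 -> 85
FD 11.7: (7,10) -> (8.02,21.655) [heading=85, draw]
LT 135: heading 85 -> 220
FD 5.1: (8.02,21.655) -> (4.113,18.377) [heading=220, draw]
BK 10.5: (4.113,18.377) -> (12.156,25.127) [heading=220, draw]
FD 14: (12.156,25.127) -> (1.432,16.128) [heading=220, draw]
FD 7.8: (1.432,16.128) -> (-4.543,11.114) [heading=220, draw]
Final: pos=(-4.543,11.114), heading=220, 5 segment(s) drawn

Answer: 220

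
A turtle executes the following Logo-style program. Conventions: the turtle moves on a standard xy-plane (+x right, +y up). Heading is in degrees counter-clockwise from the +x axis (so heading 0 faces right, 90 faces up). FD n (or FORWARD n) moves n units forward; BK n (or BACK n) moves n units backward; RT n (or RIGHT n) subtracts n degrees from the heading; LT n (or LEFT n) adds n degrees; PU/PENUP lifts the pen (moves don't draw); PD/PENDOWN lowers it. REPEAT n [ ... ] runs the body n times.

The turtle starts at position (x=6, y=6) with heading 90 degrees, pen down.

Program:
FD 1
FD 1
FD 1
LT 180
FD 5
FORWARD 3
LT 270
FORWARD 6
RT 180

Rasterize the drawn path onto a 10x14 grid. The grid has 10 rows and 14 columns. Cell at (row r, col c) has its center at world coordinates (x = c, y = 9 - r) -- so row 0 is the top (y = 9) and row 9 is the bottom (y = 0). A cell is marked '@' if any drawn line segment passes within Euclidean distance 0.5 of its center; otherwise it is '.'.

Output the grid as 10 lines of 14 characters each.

Segment 0: (6,6) -> (6,7)
Segment 1: (6,7) -> (6,8)
Segment 2: (6,8) -> (6,9)
Segment 3: (6,9) -> (6,4)
Segment 4: (6,4) -> (6,1)
Segment 5: (6,1) -> (-0,1)

Answer: ......@.......
......@.......
......@.......
......@.......
......@.......
......@.......
......@.......
......@.......
@@@@@@@.......
..............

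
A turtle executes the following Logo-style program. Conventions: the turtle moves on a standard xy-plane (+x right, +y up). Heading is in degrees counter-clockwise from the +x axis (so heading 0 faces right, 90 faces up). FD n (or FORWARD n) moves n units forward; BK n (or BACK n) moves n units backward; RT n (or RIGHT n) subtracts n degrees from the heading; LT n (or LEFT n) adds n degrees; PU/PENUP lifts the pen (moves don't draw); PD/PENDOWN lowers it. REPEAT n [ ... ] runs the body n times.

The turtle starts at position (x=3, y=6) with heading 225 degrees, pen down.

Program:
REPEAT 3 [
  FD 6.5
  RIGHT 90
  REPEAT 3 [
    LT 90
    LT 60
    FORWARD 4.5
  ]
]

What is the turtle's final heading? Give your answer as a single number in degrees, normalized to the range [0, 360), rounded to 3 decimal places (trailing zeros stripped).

Answer: 225

Derivation:
Executing turtle program step by step:
Start: pos=(3,6), heading=225, pen down
REPEAT 3 [
  -- iteration 1/3 --
  FD 6.5: (3,6) -> (-1.596,1.404) [heading=225, draw]
  RT 90: heading 225 -> 135
  REPEAT 3 [
    -- iteration 1/3 --
    LT 90: heading 135 -> 225
    LT 60: heading 225 -> 285
    FD 4.5: (-1.596,1.404) -> (-0.432,-2.943) [heading=285, draw]
    -- iteration 2/3 --
    LT 90: heading 285 -> 15
    LT 60: heading 15 -> 75
    FD 4.5: (-0.432,-2.943) -> (0.733,1.404) [heading=75, draw]
    -- iteration 3/3 --
    LT 90: heading 75 -> 165
    LT 60: heading 165 -> 225
    FD 4.5: (0.733,1.404) -> (-2.449,-1.778) [heading=225, draw]
  ]
  -- iteration 2/3 --
  FD 6.5: (-2.449,-1.778) -> (-7.045,-6.374) [heading=225, draw]
  RT 90: heading 225 -> 135
  REPEAT 3 [
    -- iteration 1/3 --
    LT 90: heading 135 -> 225
    LT 60: heading 225 -> 285
    FD 4.5: (-7.045,-6.374) -> (-5.88,-10.721) [heading=285, draw]
    -- iteration 2/3 --
    LT 90: heading 285 -> 15
    LT 60: heading 15 -> 75
    FD 4.5: (-5.88,-10.721) -> (-4.716,-6.374) [heading=75, draw]
    -- iteration 3/3 --
    LT 90: heading 75 -> 165
    LT 60: heading 165 -> 225
    FD 4.5: (-4.716,-6.374) -> (-7.898,-9.556) [heading=225, draw]
  ]
  -- iteration 3/3 --
  FD 6.5: (-7.898,-9.556) -> (-12.494,-14.153) [heading=225, draw]
  RT 90: heading 225 -> 135
  REPEAT 3 [
    -- iteration 1/3 --
    LT 90: heading 135 -> 225
    LT 60: heading 225 -> 285
    FD 4.5: (-12.494,-14.153) -> (-11.329,-18.499) [heading=285, draw]
    -- iteration 2/3 --
    LT 90: heading 285 -> 15
    LT 60: heading 15 -> 75
    FD 4.5: (-11.329,-18.499) -> (-10.164,-14.153) [heading=75, draw]
    -- iteration 3/3 --
    LT 90: heading 75 -> 165
    LT 60: heading 165 -> 225
    FD 4.5: (-10.164,-14.153) -> (-13.346,-17.335) [heading=225, draw]
  ]
]
Final: pos=(-13.346,-17.335), heading=225, 12 segment(s) drawn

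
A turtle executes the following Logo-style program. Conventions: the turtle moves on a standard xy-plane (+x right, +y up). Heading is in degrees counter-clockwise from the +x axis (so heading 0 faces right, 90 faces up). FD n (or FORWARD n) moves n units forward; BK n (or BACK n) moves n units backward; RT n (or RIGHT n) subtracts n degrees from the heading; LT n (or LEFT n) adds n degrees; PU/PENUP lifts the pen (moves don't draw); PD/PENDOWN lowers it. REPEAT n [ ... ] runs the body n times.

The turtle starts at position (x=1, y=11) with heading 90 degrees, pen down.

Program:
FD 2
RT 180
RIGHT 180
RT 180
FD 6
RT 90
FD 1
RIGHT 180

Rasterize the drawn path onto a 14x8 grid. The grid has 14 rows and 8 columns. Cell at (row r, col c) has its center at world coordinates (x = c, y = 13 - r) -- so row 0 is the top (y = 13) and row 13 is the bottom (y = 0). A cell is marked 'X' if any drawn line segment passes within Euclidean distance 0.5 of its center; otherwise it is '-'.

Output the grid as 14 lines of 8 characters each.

Answer: -X------
-X------
-X------
-X------
-X------
-X------
XX------
--------
--------
--------
--------
--------
--------
--------

Derivation:
Segment 0: (1,11) -> (1,13)
Segment 1: (1,13) -> (1,7)
Segment 2: (1,7) -> (0,7)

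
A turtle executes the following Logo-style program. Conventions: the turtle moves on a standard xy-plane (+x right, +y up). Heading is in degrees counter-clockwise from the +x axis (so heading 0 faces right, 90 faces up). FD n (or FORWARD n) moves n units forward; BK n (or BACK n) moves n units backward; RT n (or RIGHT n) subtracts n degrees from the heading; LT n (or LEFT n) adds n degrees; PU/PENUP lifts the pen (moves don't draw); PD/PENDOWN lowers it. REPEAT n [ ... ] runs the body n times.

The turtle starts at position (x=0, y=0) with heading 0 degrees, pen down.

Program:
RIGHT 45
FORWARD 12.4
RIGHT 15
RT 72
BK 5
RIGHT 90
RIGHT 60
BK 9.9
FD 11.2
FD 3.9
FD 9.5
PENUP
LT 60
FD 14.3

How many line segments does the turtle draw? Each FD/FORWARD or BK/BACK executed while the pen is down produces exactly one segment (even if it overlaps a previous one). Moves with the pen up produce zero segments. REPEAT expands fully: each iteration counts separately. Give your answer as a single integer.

Answer: 6

Derivation:
Executing turtle program step by step:
Start: pos=(0,0), heading=0, pen down
RT 45: heading 0 -> 315
FD 12.4: (0,0) -> (8.768,-8.768) [heading=315, draw]
RT 15: heading 315 -> 300
RT 72: heading 300 -> 228
BK 5: (8.768,-8.768) -> (12.114,-5.052) [heading=228, draw]
RT 90: heading 228 -> 138
RT 60: heading 138 -> 78
BK 9.9: (12.114,-5.052) -> (10.055,-14.736) [heading=78, draw]
FD 11.2: (10.055,-14.736) -> (12.384,-3.781) [heading=78, draw]
FD 3.9: (12.384,-3.781) -> (13.195,0.034) [heading=78, draw]
FD 9.5: (13.195,0.034) -> (15.17,9.326) [heading=78, draw]
PU: pen up
LT 60: heading 78 -> 138
FD 14.3: (15.17,9.326) -> (4.543,18.895) [heading=138, move]
Final: pos=(4.543,18.895), heading=138, 6 segment(s) drawn
Segments drawn: 6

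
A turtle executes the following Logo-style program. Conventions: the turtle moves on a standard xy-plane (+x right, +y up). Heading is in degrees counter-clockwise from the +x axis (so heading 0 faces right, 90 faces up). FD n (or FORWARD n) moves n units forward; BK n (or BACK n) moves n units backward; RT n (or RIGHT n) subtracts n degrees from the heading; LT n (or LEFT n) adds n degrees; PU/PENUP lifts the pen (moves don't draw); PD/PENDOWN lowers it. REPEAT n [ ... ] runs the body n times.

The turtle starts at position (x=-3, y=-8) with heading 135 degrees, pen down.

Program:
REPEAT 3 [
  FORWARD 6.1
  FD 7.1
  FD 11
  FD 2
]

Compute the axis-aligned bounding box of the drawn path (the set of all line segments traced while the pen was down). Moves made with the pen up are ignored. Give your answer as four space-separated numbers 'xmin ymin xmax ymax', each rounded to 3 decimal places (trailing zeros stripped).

Executing turtle program step by step:
Start: pos=(-3,-8), heading=135, pen down
REPEAT 3 [
  -- iteration 1/3 --
  FD 6.1: (-3,-8) -> (-7.313,-3.687) [heading=135, draw]
  FD 7.1: (-7.313,-3.687) -> (-12.334,1.334) [heading=135, draw]
  FD 11: (-12.334,1.334) -> (-20.112,9.112) [heading=135, draw]
  FD 2: (-20.112,9.112) -> (-21.526,10.526) [heading=135, draw]
  -- iteration 2/3 --
  FD 6.1: (-21.526,10.526) -> (-25.84,14.84) [heading=135, draw]
  FD 7.1: (-25.84,14.84) -> (-30.86,19.86) [heading=135, draw]
  FD 11: (-30.86,19.86) -> (-38.638,27.638) [heading=135, draw]
  FD 2: (-38.638,27.638) -> (-40.052,29.052) [heading=135, draw]
  -- iteration 3/3 --
  FD 6.1: (-40.052,29.052) -> (-44.366,33.366) [heading=135, draw]
  FD 7.1: (-44.366,33.366) -> (-49.386,38.386) [heading=135, draw]
  FD 11: (-49.386,38.386) -> (-57.164,46.164) [heading=135, draw]
  FD 2: (-57.164,46.164) -> (-58.579,47.579) [heading=135, draw]
]
Final: pos=(-58.579,47.579), heading=135, 12 segment(s) drawn

Segment endpoints: x in {-58.579, -57.164, -49.386, -44.366, -40.052, -38.638, -30.86, -25.84, -21.526, -20.112, -12.334, -7.313, -3}, y in {-8, -3.687, 1.334, 9.112, 10.526, 14.84, 19.86, 27.638, 29.052, 33.366, 38.386, 46.164, 47.579}
xmin=-58.579, ymin=-8, xmax=-3, ymax=47.579

Answer: -58.579 -8 -3 47.579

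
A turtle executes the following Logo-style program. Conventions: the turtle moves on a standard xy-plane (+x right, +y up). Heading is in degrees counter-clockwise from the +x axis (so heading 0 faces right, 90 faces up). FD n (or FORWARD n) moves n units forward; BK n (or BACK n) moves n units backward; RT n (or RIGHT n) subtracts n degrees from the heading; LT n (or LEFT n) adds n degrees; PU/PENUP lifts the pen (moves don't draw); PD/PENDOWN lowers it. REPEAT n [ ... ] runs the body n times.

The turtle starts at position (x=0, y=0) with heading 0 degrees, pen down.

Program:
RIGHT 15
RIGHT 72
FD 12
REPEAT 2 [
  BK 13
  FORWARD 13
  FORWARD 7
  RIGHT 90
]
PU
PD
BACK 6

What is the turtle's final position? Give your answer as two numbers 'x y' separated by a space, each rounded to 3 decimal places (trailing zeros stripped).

Executing turtle program step by step:
Start: pos=(0,0), heading=0, pen down
RT 15: heading 0 -> 345
RT 72: heading 345 -> 273
FD 12: (0,0) -> (0.628,-11.984) [heading=273, draw]
REPEAT 2 [
  -- iteration 1/2 --
  BK 13: (0.628,-11.984) -> (-0.052,0.999) [heading=273, draw]
  FD 13: (-0.052,0.999) -> (0.628,-11.984) [heading=273, draw]
  FD 7: (0.628,-11.984) -> (0.994,-18.974) [heading=273, draw]
  RT 90: heading 273 -> 183
  -- iteration 2/2 --
  BK 13: (0.994,-18.974) -> (13.977,-18.294) [heading=183, draw]
  FD 13: (13.977,-18.294) -> (0.994,-18.974) [heading=183, draw]
  FD 7: (0.994,-18.974) -> (-5.996,-19.34) [heading=183, draw]
  RT 90: heading 183 -> 93
]
PU: pen up
PD: pen down
BK 6: (-5.996,-19.34) -> (-5.682,-25.332) [heading=93, draw]
Final: pos=(-5.682,-25.332), heading=93, 8 segment(s) drawn

Answer: -5.682 -25.332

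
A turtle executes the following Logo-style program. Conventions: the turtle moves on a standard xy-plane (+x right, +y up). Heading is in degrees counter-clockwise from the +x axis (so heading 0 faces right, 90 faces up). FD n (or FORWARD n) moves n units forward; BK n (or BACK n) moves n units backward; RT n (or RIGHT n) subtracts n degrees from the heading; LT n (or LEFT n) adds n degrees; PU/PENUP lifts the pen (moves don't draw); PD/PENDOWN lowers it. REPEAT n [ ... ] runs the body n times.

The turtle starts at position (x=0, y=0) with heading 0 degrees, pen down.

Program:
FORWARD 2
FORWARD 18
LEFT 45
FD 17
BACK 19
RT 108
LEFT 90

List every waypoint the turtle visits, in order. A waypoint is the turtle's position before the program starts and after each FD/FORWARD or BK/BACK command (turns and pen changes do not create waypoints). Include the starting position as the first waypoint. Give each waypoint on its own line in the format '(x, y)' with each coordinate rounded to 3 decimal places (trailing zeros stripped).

Executing turtle program step by step:
Start: pos=(0,0), heading=0, pen down
FD 2: (0,0) -> (2,0) [heading=0, draw]
FD 18: (2,0) -> (20,0) [heading=0, draw]
LT 45: heading 0 -> 45
FD 17: (20,0) -> (32.021,12.021) [heading=45, draw]
BK 19: (32.021,12.021) -> (18.586,-1.414) [heading=45, draw]
RT 108: heading 45 -> 297
LT 90: heading 297 -> 27
Final: pos=(18.586,-1.414), heading=27, 4 segment(s) drawn
Waypoints (5 total):
(0, 0)
(2, 0)
(20, 0)
(32.021, 12.021)
(18.586, -1.414)

Answer: (0, 0)
(2, 0)
(20, 0)
(32.021, 12.021)
(18.586, -1.414)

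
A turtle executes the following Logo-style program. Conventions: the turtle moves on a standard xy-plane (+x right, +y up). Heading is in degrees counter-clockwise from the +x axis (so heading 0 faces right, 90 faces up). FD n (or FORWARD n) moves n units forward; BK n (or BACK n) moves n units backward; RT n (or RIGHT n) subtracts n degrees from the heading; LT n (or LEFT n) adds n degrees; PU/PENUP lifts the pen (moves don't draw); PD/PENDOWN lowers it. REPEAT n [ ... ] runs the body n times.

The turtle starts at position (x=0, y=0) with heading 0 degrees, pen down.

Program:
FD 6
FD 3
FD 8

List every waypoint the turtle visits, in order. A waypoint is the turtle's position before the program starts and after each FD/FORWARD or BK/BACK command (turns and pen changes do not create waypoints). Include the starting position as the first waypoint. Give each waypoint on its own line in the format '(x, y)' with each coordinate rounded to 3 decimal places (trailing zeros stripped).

Executing turtle program step by step:
Start: pos=(0,0), heading=0, pen down
FD 6: (0,0) -> (6,0) [heading=0, draw]
FD 3: (6,0) -> (9,0) [heading=0, draw]
FD 8: (9,0) -> (17,0) [heading=0, draw]
Final: pos=(17,0), heading=0, 3 segment(s) drawn
Waypoints (4 total):
(0, 0)
(6, 0)
(9, 0)
(17, 0)

Answer: (0, 0)
(6, 0)
(9, 0)
(17, 0)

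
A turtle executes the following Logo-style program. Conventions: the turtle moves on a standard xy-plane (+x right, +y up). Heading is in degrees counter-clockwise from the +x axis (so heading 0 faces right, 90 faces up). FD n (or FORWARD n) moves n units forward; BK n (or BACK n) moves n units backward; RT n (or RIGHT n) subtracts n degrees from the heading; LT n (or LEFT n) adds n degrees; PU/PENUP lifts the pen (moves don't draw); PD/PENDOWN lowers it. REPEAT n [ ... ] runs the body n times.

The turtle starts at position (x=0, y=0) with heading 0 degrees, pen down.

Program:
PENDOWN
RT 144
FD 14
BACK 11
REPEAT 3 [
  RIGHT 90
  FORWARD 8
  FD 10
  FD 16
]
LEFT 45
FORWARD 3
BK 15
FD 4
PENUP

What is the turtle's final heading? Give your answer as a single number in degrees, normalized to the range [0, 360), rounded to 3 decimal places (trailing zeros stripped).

Executing turtle program step by step:
Start: pos=(0,0), heading=0, pen down
PD: pen down
RT 144: heading 0 -> 216
FD 14: (0,0) -> (-11.326,-8.229) [heading=216, draw]
BK 11: (-11.326,-8.229) -> (-2.427,-1.763) [heading=216, draw]
REPEAT 3 [
  -- iteration 1/3 --
  RT 90: heading 216 -> 126
  FD 8: (-2.427,-1.763) -> (-7.129,4.709) [heading=126, draw]
  FD 10: (-7.129,4.709) -> (-13.007,12.799) [heading=126, draw]
  FD 16: (-13.007,12.799) -> (-22.412,25.743) [heading=126, draw]
  -- iteration 2/3 --
  RT 90: heading 126 -> 36
  FD 8: (-22.412,25.743) -> (-15.94,30.446) [heading=36, draw]
  FD 10: (-15.94,30.446) -> (-7.849,36.323) [heading=36, draw]
  FD 16: (-7.849,36.323) -> (5.095,45.728) [heading=36, draw]
  -- iteration 3/3 --
  RT 90: heading 36 -> 306
  FD 8: (5.095,45.728) -> (9.797,39.256) [heading=306, draw]
  FD 10: (9.797,39.256) -> (15.675,31.166) [heading=306, draw]
  FD 16: (15.675,31.166) -> (25.08,18.221) [heading=306, draw]
]
LT 45: heading 306 -> 351
FD 3: (25.08,18.221) -> (28.043,17.752) [heading=351, draw]
BK 15: (28.043,17.752) -> (13.227,20.099) [heading=351, draw]
FD 4: (13.227,20.099) -> (17.178,19.473) [heading=351, draw]
PU: pen up
Final: pos=(17.178,19.473), heading=351, 14 segment(s) drawn

Answer: 351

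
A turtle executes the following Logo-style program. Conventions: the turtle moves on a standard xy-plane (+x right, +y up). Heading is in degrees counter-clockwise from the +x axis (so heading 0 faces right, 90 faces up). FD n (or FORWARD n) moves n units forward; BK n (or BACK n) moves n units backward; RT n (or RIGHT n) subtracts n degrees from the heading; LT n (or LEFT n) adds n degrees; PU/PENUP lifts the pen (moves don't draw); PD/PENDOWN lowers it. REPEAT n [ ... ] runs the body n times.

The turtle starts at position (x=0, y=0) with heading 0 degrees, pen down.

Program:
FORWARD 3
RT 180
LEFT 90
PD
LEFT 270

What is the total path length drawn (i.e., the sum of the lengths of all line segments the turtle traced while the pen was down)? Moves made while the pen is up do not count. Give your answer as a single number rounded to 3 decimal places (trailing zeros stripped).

Executing turtle program step by step:
Start: pos=(0,0), heading=0, pen down
FD 3: (0,0) -> (3,0) [heading=0, draw]
RT 180: heading 0 -> 180
LT 90: heading 180 -> 270
PD: pen down
LT 270: heading 270 -> 180
Final: pos=(3,0), heading=180, 1 segment(s) drawn

Segment lengths:
  seg 1: (0,0) -> (3,0), length = 3
Total = 3

Answer: 3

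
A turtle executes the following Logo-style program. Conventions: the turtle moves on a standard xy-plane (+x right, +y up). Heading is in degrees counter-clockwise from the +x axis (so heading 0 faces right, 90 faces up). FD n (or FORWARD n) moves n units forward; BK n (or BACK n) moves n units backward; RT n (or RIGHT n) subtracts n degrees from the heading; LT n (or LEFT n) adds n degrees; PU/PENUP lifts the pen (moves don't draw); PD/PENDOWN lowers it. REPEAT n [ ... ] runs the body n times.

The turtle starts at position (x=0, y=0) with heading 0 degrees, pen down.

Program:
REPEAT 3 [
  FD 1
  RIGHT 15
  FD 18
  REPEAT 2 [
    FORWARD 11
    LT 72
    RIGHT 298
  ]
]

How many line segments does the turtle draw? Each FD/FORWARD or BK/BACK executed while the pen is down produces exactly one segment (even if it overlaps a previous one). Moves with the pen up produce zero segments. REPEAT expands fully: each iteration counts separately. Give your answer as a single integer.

Answer: 12

Derivation:
Executing turtle program step by step:
Start: pos=(0,0), heading=0, pen down
REPEAT 3 [
  -- iteration 1/3 --
  FD 1: (0,0) -> (1,0) [heading=0, draw]
  RT 15: heading 0 -> 345
  FD 18: (1,0) -> (18.387,-4.659) [heading=345, draw]
  REPEAT 2 [
    -- iteration 1/2 --
    FD 11: (18.387,-4.659) -> (29.012,-7.506) [heading=345, draw]
    LT 72: heading 345 -> 57
    RT 298: heading 57 -> 119
    -- iteration 2/2 --
    FD 11: (29.012,-7.506) -> (23.679,2.115) [heading=119, draw]
    LT 72: heading 119 -> 191
    RT 298: heading 191 -> 253
  ]
  -- iteration 2/3 --
  FD 1: (23.679,2.115) -> (23.387,1.159) [heading=253, draw]
  RT 15: heading 253 -> 238
  FD 18: (23.387,1.159) -> (13.848,-14.106) [heading=238, draw]
  REPEAT 2 [
    -- iteration 1/2 --
    FD 11: (13.848,-14.106) -> (8.019,-23.435) [heading=238, draw]
    LT 72: heading 238 -> 310
    RT 298: heading 310 -> 12
    -- iteration 2/2 --
    FD 11: (8.019,-23.435) -> (18.779,-21.148) [heading=12, draw]
    LT 72: heading 12 -> 84
    RT 298: heading 84 -> 146
  ]
  -- iteration 3/3 --
  FD 1: (18.779,-21.148) -> (17.949,-20.588) [heading=146, draw]
  RT 15: heading 146 -> 131
  FD 18: (17.949,-20.588) -> (6.14,-7.004) [heading=131, draw]
  REPEAT 2 [
    -- iteration 1/2 --
    FD 11: (6.14,-7.004) -> (-1.076,1.298) [heading=131, draw]
    LT 72: heading 131 -> 203
    RT 298: heading 203 -> 265
    -- iteration 2/2 --
    FD 11: (-1.076,1.298) -> (-2.035,-9.66) [heading=265, draw]
    LT 72: heading 265 -> 337
    RT 298: heading 337 -> 39
  ]
]
Final: pos=(-2.035,-9.66), heading=39, 12 segment(s) drawn
Segments drawn: 12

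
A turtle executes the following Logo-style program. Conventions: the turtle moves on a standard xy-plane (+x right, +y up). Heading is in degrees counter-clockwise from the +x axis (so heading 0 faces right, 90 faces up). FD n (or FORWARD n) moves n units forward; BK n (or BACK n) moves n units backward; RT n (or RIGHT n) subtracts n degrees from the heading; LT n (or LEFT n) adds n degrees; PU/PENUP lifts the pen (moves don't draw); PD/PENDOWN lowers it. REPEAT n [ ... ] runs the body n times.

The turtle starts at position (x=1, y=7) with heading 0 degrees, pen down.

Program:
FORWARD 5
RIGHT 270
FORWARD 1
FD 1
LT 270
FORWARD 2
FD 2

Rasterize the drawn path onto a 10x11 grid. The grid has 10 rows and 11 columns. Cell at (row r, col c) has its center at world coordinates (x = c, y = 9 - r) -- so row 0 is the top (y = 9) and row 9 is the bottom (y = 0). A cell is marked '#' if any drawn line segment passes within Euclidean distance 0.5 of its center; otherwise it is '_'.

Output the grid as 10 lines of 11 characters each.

Segment 0: (1,7) -> (6,7)
Segment 1: (6,7) -> (6,8)
Segment 2: (6,8) -> (6,9)
Segment 3: (6,9) -> (8,9)
Segment 4: (8,9) -> (10,9)

Answer: ______#####
______#____
_######____
___________
___________
___________
___________
___________
___________
___________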